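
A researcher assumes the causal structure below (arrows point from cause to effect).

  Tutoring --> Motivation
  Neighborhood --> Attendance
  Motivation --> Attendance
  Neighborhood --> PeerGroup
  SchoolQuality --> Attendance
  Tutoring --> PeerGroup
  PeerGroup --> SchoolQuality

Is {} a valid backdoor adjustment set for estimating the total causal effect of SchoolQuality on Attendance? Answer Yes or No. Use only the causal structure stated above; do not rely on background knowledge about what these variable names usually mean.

No

Backdoor paths from SchoolQuality to Attendance (paths whose first edge points into SchoolQuality):
  P1: SchoolQuality <- PeerGroup <- Neighborhood -> Attendance
  P2: SchoolQuality <- PeerGroup <- Tutoring -> Motivation -> Attendance
Condition 1 (no descendant of SchoolQuality in the set): holds — descendants of SchoolQuality are {Attendance}; none are in {}.
Condition 2 (every backdoor path blocked by {}):
  P1: open — no interior node is in the conditioning set.
  P2: open — no interior node is in the conditioning set.
{} does not satisfy the backdoor criterion.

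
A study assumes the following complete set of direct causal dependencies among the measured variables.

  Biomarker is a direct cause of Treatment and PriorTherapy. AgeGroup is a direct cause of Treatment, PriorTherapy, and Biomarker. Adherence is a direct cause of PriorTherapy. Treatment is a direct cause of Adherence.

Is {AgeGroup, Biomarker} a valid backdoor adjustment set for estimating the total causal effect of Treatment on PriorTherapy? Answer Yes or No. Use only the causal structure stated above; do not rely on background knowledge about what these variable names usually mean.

Yes

Backdoor paths from Treatment to PriorTherapy (paths whose first edge points into Treatment):
  P1: Treatment <- AgeGroup -> Biomarker -> PriorTherapy
  P2: Treatment <- AgeGroup -> PriorTherapy
  P3: Treatment <- Biomarker <- AgeGroup -> PriorTherapy
  P4: Treatment <- Biomarker -> PriorTherapy
Condition 1 (no descendant of Treatment in the set): holds — descendants of Treatment are {Adherence, PriorTherapy}; none are in {AgeGroup, Biomarker}.
Condition 2 (every backdoor path blocked by {AgeGroup, Biomarker}):
  P1: blocked at fork node AgeGroup ∈ conditioning set.
  P2: blocked at fork node AgeGroup ∈ conditioning set.
  P3: blocked at chain node Biomarker ∈ conditioning set.
  P4: blocked at fork node Biomarker ∈ conditioning set.
{AgeGroup, Biomarker} satisfies the backdoor criterion.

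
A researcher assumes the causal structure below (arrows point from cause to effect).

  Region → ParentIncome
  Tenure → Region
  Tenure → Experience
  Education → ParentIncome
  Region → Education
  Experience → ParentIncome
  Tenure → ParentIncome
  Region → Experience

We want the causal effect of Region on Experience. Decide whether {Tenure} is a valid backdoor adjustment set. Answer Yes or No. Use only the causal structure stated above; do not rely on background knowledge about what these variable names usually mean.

Backdoor paths from Region to Experience (paths whose first edge points into Region):
  P1: Region <- Tenure -> Experience
  P2: Region <- Tenure -> ParentIncome <- Experience
Condition 1 (no descendant of Region in the set): holds — descendants of Region are {Education, Experience, ParentIncome}; none are in {Tenure}.
Condition 2 (every backdoor path blocked by {Tenure}):
  P1: blocked at fork node Tenure ∈ conditioning set.
  P2: blocked at fork node Tenure ∈ conditioning set.
{Tenure} satisfies the backdoor criterion.

Yes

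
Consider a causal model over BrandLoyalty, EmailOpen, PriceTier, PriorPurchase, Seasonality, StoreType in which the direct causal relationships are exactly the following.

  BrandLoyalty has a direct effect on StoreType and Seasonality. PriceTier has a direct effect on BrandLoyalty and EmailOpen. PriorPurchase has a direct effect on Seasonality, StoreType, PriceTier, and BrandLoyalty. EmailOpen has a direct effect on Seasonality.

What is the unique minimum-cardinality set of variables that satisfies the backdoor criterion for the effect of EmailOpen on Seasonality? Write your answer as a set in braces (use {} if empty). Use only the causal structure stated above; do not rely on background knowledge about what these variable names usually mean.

{PriceTier}

Variables eligible for adjustment (non-descendants of EmailOpen, excluding EmailOpen and Seasonality): {BrandLoyalty, PriceTier, PriorPurchase, StoreType}.
Backdoor paths from EmailOpen to Seasonality:
  P1: EmailOpen <- PriceTier <- PriorPurchase -> BrandLoyalty -> Seasonality
  P2: EmailOpen <- PriceTier <- PriorPurchase -> StoreType <- BrandLoyalty -> Seasonality
  P3: EmailOpen <- PriceTier <- PriorPurchase -> Seasonality
  P4: EmailOpen <- PriceTier -> BrandLoyalty <- PriorPurchase -> Seasonality
  P5: EmailOpen <- PriceTier -> BrandLoyalty -> StoreType <- PriorPurchase -> Seasonality
  P6: EmailOpen <- PriceTier -> BrandLoyalty -> Seasonality
The empty set is not sufficient: P1 (EmailOpen <- PriceTier <- PriorPurchase -> BrandLoyalty -> Seasonality) has no collider blocking it and no conditioned non-collider, so it is open.
Try {PriceTier}:
  P1: blocked at chain node PriceTier ∈ conditioning set.
  P2: blocked at chain node PriceTier ∈ conditioning set.
  P3: blocked at chain node PriceTier ∈ conditioning set.
  P4: blocked at fork node PriceTier ∈ conditioning set.
  P5: blocked at fork node PriceTier ∈ conditioning set.
  P6: blocked at fork node PriceTier ∈ conditioning set.
{PriceTier} contains no descendant of EmailOpen and blocks every backdoor path.
No other singleton works — e.g. {PriorPurchase} leaves P6 open — so {PriceTier} is the unique smallest valid adjustment set.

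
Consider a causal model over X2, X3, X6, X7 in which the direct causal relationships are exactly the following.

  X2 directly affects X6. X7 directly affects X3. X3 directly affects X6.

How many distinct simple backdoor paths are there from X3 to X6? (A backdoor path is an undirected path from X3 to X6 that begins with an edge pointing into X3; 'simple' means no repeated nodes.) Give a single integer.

0

A backdoor path from X3 to X6 is any simple undirected path whose first edge points into X3 (i.e. leaves X3 via a parent).
Parents of X3: {X7}.
No simple path from any parent of X3 reaches X6 without revisiting X3, so there are no backdoor paths.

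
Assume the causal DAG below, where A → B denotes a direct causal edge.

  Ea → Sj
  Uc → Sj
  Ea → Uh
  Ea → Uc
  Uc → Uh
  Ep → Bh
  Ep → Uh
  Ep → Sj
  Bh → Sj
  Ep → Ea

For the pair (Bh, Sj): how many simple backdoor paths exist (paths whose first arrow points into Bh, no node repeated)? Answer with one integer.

8

A backdoor path from Bh to Sj is any simple undirected path whose first edge points into Bh (i.e. leaves Bh via a parent).
Parents of Bh: {Ep}.
Enumerating:
  P1: Bh <- Ep -> Ea -> Uc -> Sj
  P2: Bh <- Ep -> Ea -> Uh <- Uc -> Sj
  P3: Bh <- Ep -> Ea -> Sj
  P4: Bh <- Ep -> Uh <- Ea -> Uc -> Sj
  P5: Bh <- Ep -> Uh <- Ea -> Sj
  P6: Bh <- Ep -> Uh <- Uc <- Ea -> Sj
  P7: Bh <- Ep -> Uh <- Uc -> Sj
  P8: Bh <- Ep -> Sj
That exhausts the simple backdoor paths. Count: 8.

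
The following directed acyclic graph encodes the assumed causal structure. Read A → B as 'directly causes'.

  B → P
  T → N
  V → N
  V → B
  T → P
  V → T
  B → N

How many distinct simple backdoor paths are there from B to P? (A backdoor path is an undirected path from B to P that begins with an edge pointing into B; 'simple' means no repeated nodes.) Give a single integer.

2

A backdoor path from B to P is any simple undirected path whose first edge points into B (i.e. leaves B via a parent).
Parents of B: {V}.
Enumerating:
  P1: B <- V -> T -> P
  P2: B <- V -> N <- T -> P
That exhausts the simple backdoor paths. Count: 2.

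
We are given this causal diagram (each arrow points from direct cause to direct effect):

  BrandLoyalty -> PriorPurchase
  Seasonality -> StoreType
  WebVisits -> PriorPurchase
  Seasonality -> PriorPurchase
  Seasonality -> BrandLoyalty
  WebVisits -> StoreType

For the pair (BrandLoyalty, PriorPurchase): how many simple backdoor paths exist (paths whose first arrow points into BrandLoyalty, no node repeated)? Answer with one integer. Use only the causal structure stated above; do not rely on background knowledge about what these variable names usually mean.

A backdoor path from BrandLoyalty to PriorPurchase is any simple undirected path whose first edge points into BrandLoyalty (i.e. leaves BrandLoyalty via a parent).
Parents of BrandLoyalty: {Seasonality}.
Enumerating:
  P1: BrandLoyalty <- Seasonality -> StoreType <- WebVisits -> PriorPurchase
  P2: BrandLoyalty <- Seasonality -> PriorPurchase
That exhausts the simple backdoor paths. Count: 2.

2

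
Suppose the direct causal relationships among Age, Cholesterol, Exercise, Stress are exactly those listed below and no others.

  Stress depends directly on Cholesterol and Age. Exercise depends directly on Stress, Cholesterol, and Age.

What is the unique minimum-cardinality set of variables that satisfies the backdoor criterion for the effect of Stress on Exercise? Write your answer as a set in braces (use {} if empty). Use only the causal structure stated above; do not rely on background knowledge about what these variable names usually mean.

Variables eligible for adjustment (non-descendants of Stress, excluding Stress and Exercise): {Age, Cholesterol}.
Backdoor paths from Stress to Exercise:
  P1: Stress <- Age -> Exercise
  P2: Stress <- Cholesterol -> Exercise
The empty set is not sufficient: P1 (Stress <- Age -> Exercise) has no collider blocking it and no conditioned non-collider, so it is open.
Try {Age, Cholesterol}:
  P1: blocked at fork node Age ∈ conditioning set.
  P2: blocked at fork node Cholesterol ∈ conditioning set.
{Age, Cholesterol} contains no descendant of Stress and blocks every backdoor path.
Every element of {Age, Cholesterol} is needed (dropping Age leaves P1 open; dropping Cholesterol leaves P2 open), so no proper subset is valid.
Among all size-2 subsets of the eligible variables, only {Age, Cholesterol} blocks every backdoor path, so it is the unique smallest valid adjustment set.

{Age, Cholesterol}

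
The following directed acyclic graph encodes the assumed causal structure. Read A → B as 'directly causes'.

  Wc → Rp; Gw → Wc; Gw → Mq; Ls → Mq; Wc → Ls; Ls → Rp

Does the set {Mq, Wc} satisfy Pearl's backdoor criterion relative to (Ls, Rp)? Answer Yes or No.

Backdoor paths from Ls to Rp (paths whose first edge points into Ls):
  P1: Ls <- Wc -> Rp
Condition 1 (no descendant of Ls in the set): FAILS — Mq is a descendant of Ls.
Condition 2 (every backdoor path blocked by {Mq, Wc}):
  P1: blocked at fork node Wc ∈ conditioning set.
{Mq, Wc} does not satisfy the backdoor criterion.

No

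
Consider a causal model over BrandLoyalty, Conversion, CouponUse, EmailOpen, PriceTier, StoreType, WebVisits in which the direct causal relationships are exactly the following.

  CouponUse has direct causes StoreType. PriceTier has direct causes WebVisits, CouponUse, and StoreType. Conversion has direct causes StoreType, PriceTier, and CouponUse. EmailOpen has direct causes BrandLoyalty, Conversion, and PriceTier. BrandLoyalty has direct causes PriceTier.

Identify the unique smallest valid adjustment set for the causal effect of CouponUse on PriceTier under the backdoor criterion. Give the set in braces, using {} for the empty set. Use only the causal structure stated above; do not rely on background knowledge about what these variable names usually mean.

Variables eligible for adjustment (non-descendants of CouponUse, excluding CouponUse and PriceTier): {StoreType, WebVisits}.
Backdoor paths from CouponUse to PriceTier:
  P1: CouponUse <- StoreType -> PriceTier
  P2: CouponUse <- StoreType -> Conversion <- PriceTier
  P3: CouponUse <- StoreType -> Conversion -> EmailOpen <- PriceTier
  P4: CouponUse <- StoreType -> Conversion -> EmailOpen <- BrandLoyalty <- PriceTier
The empty set is not sufficient: P1 (CouponUse <- StoreType -> PriceTier) has no collider blocking it and no conditioned non-collider, so it is open.
Try {StoreType}:
  P1: blocked at fork node StoreType ∈ conditioning set.
  P2: blocked at fork node StoreType ∈ conditioning set.
  P3: blocked at fork node StoreType ∈ conditioning set.
  P4: blocked at fork node StoreType ∈ conditioning set.
{StoreType} contains no descendant of CouponUse and blocks every backdoor path.
No other singleton works — e.g. {WebVisits} leaves P1 open — so {StoreType} is the unique smallest valid adjustment set.

{StoreType}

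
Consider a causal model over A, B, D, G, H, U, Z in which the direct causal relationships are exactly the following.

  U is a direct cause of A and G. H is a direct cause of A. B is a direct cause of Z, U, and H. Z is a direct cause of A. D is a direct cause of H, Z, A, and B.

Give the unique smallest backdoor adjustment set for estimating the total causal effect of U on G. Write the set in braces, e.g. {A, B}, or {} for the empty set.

Variables eligible for adjustment (non-descendants of U, excluding U and G): {B, D, H, Z}.
Backdoor paths from U to G:
  (none)
With no backdoor paths the empty set already satisfies the criterion, and it is trivially minimal.

{}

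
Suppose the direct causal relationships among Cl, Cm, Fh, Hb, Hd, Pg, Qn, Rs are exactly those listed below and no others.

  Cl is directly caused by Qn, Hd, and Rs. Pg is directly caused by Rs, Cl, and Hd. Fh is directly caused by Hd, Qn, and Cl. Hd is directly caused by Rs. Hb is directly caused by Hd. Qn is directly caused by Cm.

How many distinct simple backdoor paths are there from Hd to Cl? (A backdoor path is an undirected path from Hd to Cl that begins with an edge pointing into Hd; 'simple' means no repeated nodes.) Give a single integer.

2

A backdoor path from Hd to Cl is any simple undirected path whose first edge points into Hd (i.e. leaves Hd via a parent).
Parents of Hd: {Rs}.
Enumerating:
  P1: Hd <- Rs -> Cl
  P2: Hd <- Rs -> Pg <- Cl
That exhausts the simple backdoor paths. Count: 2.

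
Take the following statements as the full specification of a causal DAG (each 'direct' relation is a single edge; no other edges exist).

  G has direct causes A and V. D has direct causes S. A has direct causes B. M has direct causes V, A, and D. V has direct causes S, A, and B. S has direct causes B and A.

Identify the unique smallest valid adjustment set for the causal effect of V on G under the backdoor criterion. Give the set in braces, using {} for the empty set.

Variables eligible for adjustment (non-descendants of V, excluding V and G): {A, B, D, S}.
Backdoor paths from V to G:
  P1: V <- B -> A -> G
  P2: V <- B -> S <- A -> G
  P3: V <- B -> S -> D -> M <- A -> G
  P4: V <- A -> G
  P5: V <- S <- B -> A -> G
  P6: V <- S <- A -> G
  P7: V <- S -> D -> M <- A -> G
The empty set is not sufficient: P1 (V <- B -> A -> G) has no collider blocking it and no conditioned non-collider, so it is open.
Try {A}:
  P1: blocked at chain node A ∈ conditioning set.
  P2: blocked at collider S (neither it nor any descendant is in the conditioning set).
  P3: blocked at collider M (neither it nor any descendant is in the conditioning set).
  P4: blocked at fork node A ∈ conditioning set.
  P5: blocked at chain node A ∈ conditioning set.
  P6: blocked at fork node A ∈ conditioning set.
  P7: blocked at collider M (neither it nor any descendant is in the conditioning set).
{A} contains no descendant of V and blocks every backdoor path.
No other singleton works — e.g. {B} leaves P4 open — so {A} is the unique smallest valid adjustment set.

{A}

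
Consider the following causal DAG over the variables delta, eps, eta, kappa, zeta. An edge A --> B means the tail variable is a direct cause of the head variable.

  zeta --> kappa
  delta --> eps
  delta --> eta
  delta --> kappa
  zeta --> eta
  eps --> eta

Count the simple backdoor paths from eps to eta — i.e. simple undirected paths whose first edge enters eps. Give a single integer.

2

A backdoor path from eps to eta is any simple undirected path whose first edge points into eps (i.e. leaves eps via a parent).
Parents of eps: {delta}.
Enumerating:
  P1: eps <- delta -> eta
  P2: eps <- delta -> kappa <- zeta -> eta
That exhausts the simple backdoor paths. Count: 2.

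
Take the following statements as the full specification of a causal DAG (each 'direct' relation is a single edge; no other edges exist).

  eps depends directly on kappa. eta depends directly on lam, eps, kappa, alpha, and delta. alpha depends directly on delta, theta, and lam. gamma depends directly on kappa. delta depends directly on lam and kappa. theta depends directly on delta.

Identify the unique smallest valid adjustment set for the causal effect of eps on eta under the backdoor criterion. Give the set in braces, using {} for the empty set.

{kappa}

Variables eligible for adjustment (non-descendants of eps, excluding eps and eta): {alpha, delta, gamma, kappa, lam, theta}.
Backdoor paths from eps to eta:
  P1: eps <- kappa -> delta <- lam -> alpha -> eta
  P2: eps <- kappa -> delta <- lam -> eta
  P3: eps <- kappa -> delta -> theta -> alpha <- lam -> eta
  P4: eps <- kappa -> delta -> theta -> alpha -> eta
  P5: eps <- kappa -> delta -> alpha <- lam -> eta
  P6: eps <- kappa -> delta -> alpha -> eta
  P7: eps <- kappa -> delta -> eta
  P8: eps <- kappa -> eta
The empty set is not sufficient: P4 (eps <- kappa -> delta -> theta -> alpha -> eta) has no collider blocking it and no conditioned non-collider, so it is open.
Try {kappa}:
  P1: blocked at fork node kappa ∈ conditioning set.
  P2: blocked at fork node kappa ∈ conditioning set.
  P3: blocked at fork node kappa ∈ conditioning set.
  P4: blocked at fork node kappa ∈ conditioning set.
  P5: blocked at fork node kappa ∈ conditioning set.
  P6: blocked at fork node kappa ∈ conditioning set.
  P7: blocked at fork node kappa ∈ conditioning set.
  P8: blocked at fork node kappa ∈ conditioning set.
{kappa} contains no descendant of eps and blocks every backdoor path.
No other singleton works — e.g. {lam} leaves P4 open — so {kappa} is the unique smallest valid adjustment set.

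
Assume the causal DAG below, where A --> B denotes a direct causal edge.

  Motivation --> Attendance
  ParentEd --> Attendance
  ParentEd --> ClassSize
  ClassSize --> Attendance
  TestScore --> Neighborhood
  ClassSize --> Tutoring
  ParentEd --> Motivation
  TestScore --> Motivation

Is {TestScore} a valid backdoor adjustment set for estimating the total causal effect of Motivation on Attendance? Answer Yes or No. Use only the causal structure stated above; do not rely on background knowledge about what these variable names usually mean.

No

Backdoor paths from Motivation to Attendance (paths whose first edge points into Motivation):
  P1: Motivation <- ParentEd -> ClassSize -> Attendance
  P2: Motivation <- ParentEd -> Attendance
Condition 1 (no descendant of Motivation in the set): holds — descendants of Motivation are {Attendance}; none are in {TestScore}.
Condition 2 (every backdoor path blocked by {TestScore}):
  P1: open — no interior node is in the conditioning set.
  P2: open — no interior node is in the conditioning set.
{TestScore} does not satisfy the backdoor criterion.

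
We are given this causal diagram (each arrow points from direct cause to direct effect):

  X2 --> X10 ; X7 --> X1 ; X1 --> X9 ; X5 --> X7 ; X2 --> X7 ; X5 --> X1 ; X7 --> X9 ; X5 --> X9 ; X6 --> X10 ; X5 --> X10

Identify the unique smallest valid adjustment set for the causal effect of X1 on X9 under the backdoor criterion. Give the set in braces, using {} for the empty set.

Variables eligible for adjustment (non-descendants of X1, excluding X1 and X9): {X10, X2, X5, X6, X7}.
Backdoor paths from X1 to X9:
  P1: X1 <- X5 -> X10 <- X2 -> X7 -> X9
  P2: X1 <- X5 -> X7 -> X9
  P3: X1 <- X5 -> X9
  P4: X1 <- X7 <- X2 -> X10 <- X5 -> X9
  P5: X1 <- X7 <- X5 -> X9
  P6: X1 <- X7 -> X9
The empty set is not sufficient: P2 (X1 <- X5 -> X7 -> X9) has no collider blocking it and no conditioned non-collider, so it is open.
Try {X5, X7}:
  P1: blocked at fork node X5 ∈ conditioning set.
  P2: blocked at fork node X5 ∈ conditioning set.
  P3: blocked at fork node X5 ∈ conditioning set.
  P4: blocked at chain node X7 ∈ conditioning set.
  P5: blocked at chain node X7 ∈ conditioning set.
  P6: blocked at fork node X7 ∈ conditioning set.
{X5, X7} contains no descendant of X1 and blocks every backdoor path.
Every element of {X5, X7} is needed (dropping X5 leaves P3 open; dropping X7 leaves P6 open), so no proper subset is valid.
Among all size-2 subsets of the eligible variables, only {X5, X7} blocks every backdoor path, so it is the unique smallest valid adjustment set.

{X5, X7}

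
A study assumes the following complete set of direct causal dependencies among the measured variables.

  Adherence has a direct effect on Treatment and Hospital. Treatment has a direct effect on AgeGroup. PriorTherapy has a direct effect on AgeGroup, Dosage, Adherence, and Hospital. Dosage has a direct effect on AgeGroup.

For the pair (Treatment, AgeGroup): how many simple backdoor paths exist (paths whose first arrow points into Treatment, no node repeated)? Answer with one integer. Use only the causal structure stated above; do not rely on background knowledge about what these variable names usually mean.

A backdoor path from Treatment to AgeGroup is any simple undirected path whose first edge points into Treatment (i.e. leaves Treatment via a parent).
Parents of Treatment: {Adherence}.
Enumerating:
  P1: Treatment <- Adherence <- PriorTherapy -> Dosage -> AgeGroup
  P2: Treatment <- Adherence <- PriorTherapy -> AgeGroup
  P3: Treatment <- Adherence -> Hospital <- PriorTherapy -> Dosage -> AgeGroup
  P4: Treatment <- Adherence -> Hospital <- PriorTherapy -> AgeGroup
That exhausts the simple backdoor paths. Count: 4.

4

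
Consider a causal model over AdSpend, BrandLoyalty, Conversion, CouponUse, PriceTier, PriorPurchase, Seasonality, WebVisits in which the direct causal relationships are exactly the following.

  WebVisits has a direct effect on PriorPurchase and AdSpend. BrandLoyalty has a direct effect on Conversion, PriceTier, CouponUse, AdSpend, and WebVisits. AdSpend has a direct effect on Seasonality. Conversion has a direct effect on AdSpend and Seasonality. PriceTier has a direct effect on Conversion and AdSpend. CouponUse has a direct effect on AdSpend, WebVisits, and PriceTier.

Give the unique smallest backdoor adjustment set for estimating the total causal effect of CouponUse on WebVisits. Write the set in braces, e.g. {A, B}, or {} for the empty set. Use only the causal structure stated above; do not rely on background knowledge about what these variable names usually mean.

Variables eligible for adjustment (non-descendants of CouponUse, excluding CouponUse and WebVisits): {BrandLoyalty}.
Backdoor paths from CouponUse to WebVisits:
  P1: CouponUse <- BrandLoyalty -> PriceTier -> Conversion -> AdSpend <- WebVisits
  P2: CouponUse <- BrandLoyalty -> PriceTier -> Conversion -> Seasonality <- AdSpend <- WebVisits
  P3: CouponUse <- BrandLoyalty -> PriceTier -> AdSpend <- WebVisits
  P4: CouponUse <- BrandLoyalty -> WebVisits
  P5: CouponUse <- BrandLoyalty -> Conversion <- PriceTier -> AdSpend <- WebVisits
  P6: CouponUse <- BrandLoyalty -> Conversion -> AdSpend <- WebVisits
  P7: CouponUse <- BrandLoyalty -> Conversion -> Seasonality <- AdSpend <- WebVisits
  P8: CouponUse <- BrandLoyalty -> AdSpend <- WebVisits
The empty set is not sufficient: P4 (CouponUse <- BrandLoyalty -> WebVisits) has no collider blocking it and no conditioned non-collider, so it is open.
Try {BrandLoyalty}:
  P1: blocked at fork node BrandLoyalty ∈ conditioning set.
  P2: blocked at fork node BrandLoyalty ∈ conditioning set.
  P3: blocked at fork node BrandLoyalty ∈ conditioning set.
  P4: blocked at fork node BrandLoyalty ∈ conditioning set.
  P5: blocked at fork node BrandLoyalty ∈ conditioning set.
  P6: blocked at fork node BrandLoyalty ∈ conditioning set.
  P7: blocked at fork node BrandLoyalty ∈ conditioning set.
  P8: blocked at fork node BrandLoyalty ∈ conditioning set.
{BrandLoyalty} contains no descendant of CouponUse and blocks every backdoor path.
{BrandLoyalty} is the unique smallest valid adjustment set.

{BrandLoyalty}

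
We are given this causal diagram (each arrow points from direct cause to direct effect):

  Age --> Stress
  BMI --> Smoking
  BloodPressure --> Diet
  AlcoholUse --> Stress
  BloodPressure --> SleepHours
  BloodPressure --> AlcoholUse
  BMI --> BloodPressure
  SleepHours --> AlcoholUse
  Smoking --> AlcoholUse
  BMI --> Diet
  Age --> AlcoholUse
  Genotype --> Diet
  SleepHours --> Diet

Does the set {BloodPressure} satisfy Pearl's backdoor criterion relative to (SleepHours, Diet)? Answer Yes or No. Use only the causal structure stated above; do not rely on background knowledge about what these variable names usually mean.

Backdoor paths from SleepHours to Diet (paths whose first edge points into SleepHours):
  P1: SleepHours <- BloodPressure <- BMI -> Diet
  P2: SleepHours <- BloodPressure -> AlcoholUse <- Smoking <- BMI -> Diet
  P3: SleepHours <- BloodPressure -> Diet
Condition 1 (no descendant of SleepHours in the set): holds — descendants of SleepHours are {AlcoholUse, Diet, Stress}; none are in {BloodPressure}.
Condition 2 (every backdoor path blocked by {BloodPressure}):
  P1: blocked at chain node BloodPressure ∈ conditioning set.
  P2: blocked at fork node BloodPressure ∈ conditioning set.
  P3: blocked at fork node BloodPressure ∈ conditioning set.
{BloodPressure} satisfies the backdoor criterion.

Yes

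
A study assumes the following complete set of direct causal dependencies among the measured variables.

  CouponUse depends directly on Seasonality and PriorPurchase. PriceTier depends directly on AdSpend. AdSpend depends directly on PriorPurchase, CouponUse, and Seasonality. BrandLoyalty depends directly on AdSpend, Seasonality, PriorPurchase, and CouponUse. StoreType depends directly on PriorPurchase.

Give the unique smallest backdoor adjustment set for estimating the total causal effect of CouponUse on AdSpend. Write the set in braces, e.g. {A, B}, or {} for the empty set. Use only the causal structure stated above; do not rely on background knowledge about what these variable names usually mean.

Variables eligible for adjustment (non-descendants of CouponUse, excluding CouponUse and AdSpend): {PriorPurchase, Seasonality, StoreType}.
Backdoor paths from CouponUse to AdSpend:
  P1: CouponUse <- PriorPurchase -> AdSpend
  P2: CouponUse <- PriorPurchase -> BrandLoyalty <- Seasonality -> AdSpend
  P3: CouponUse <- PriorPurchase -> BrandLoyalty <- AdSpend
  P4: CouponUse <- Seasonality -> AdSpend
  P5: CouponUse <- Seasonality -> BrandLoyalty <- PriorPurchase -> AdSpend
  P6: CouponUse <- Seasonality -> BrandLoyalty <- AdSpend
The empty set is not sufficient: P1 (CouponUse <- PriorPurchase -> AdSpend) has no collider blocking it and no conditioned non-collider, so it is open.
Try {PriorPurchase, Seasonality}:
  P1: blocked at fork node PriorPurchase ∈ conditioning set.
  P2: blocked at fork node PriorPurchase ∈ conditioning set.
  P3: blocked at fork node PriorPurchase ∈ conditioning set.
  P4: blocked at fork node Seasonality ∈ conditioning set.
  P5: blocked at fork node Seasonality ∈ conditioning set.
  P6: blocked at fork node Seasonality ∈ conditioning set.
{PriorPurchase, Seasonality} contains no descendant of CouponUse and blocks every backdoor path.
Every element of {PriorPurchase, Seasonality} is needed (dropping PriorPurchase leaves P1 open; dropping Seasonality leaves P4 open), so no proper subset is valid.
Among all size-2 subsets of the eligible variables, only {PriorPurchase, Seasonality} blocks every backdoor path, so it is the unique smallest valid adjustment set.

{PriorPurchase, Seasonality}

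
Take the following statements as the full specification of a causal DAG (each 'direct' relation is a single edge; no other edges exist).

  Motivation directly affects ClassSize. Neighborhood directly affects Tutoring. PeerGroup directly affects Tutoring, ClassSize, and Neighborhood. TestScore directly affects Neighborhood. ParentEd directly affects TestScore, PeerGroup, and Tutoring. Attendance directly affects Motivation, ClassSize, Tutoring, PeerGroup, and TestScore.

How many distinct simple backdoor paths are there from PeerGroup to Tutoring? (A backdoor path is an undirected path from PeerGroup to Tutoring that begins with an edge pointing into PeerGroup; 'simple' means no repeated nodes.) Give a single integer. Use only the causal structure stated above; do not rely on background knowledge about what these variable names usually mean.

6

A backdoor path from PeerGroup to Tutoring is any simple undirected path whose first edge points into PeerGroup (i.e. leaves PeerGroup via a parent).
Parents of PeerGroup: {Attendance, ParentEd}.
Enumerating:
  P1: PeerGroup <- Attendance -> TestScore <- ParentEd -> Tutoring
  P2: PeerGroup <- Attendance -> TestScore -> Neighborhood -> Tutoring
  P3: PeerGroup <- Attendance -> Tutoring
  P4: PeerGroup <- ParentEd -> TestScore <- Attendance -> Tutoring
  P5: PeerGroup <- ParentEd -> TestScore -> Neighborhood -> Tutoring
  P6: PeerGroup <- ParentEd -> Tutoring
That exhausts the simple backdoor paths. Count: 6.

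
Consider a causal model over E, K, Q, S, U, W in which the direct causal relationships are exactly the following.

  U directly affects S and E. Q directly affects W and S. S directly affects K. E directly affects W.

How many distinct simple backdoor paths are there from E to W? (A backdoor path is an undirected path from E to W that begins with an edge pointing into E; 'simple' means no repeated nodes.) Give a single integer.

1

A backdoor path from E to W is any simple undirected path whose first edge points into E (i.e. leaves E via a parent).
Parents of E: {U}.
Enumerating:
  P1: E <- U -> S <- Q -> W
That exhausts the simple backdoor paths. Count: 1.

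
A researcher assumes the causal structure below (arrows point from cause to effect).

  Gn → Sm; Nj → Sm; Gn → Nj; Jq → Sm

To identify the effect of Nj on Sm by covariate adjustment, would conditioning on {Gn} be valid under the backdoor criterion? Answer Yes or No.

Yes

Backdoor paths from Nj to Sm (paths whose first edge points into Nj):
  P1: Nj <- Gn -> Sm
Condition 1 (no descendant of Nj in the set): holds — descendants of Nj are {Sm}; none are in {Gn}.
Condition 2 (every backdoor path blocked by {Gn}):
  P1: blocked at fork node Gn ∈ conditioning set.
{Gn} satisfies the backdoor criterion.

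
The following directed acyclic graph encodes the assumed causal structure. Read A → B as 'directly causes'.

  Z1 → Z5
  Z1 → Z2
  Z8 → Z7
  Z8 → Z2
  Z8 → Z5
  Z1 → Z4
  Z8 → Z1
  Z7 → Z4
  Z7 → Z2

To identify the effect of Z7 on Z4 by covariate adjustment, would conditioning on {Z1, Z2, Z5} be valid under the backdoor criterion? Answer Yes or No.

No

Backdoor paths from Z7 to Z4 (paths whose first edge points into Z7):
  P1: Z7 <- Z8 -> Z1 -> Z4
  P2: Z7 <- Z8 -> Z5 <- Z1 -> Z4
  P3: Z7 <- Z8 -> Z2 <- Z1 -> Z4
Condition 1 (no descendant of Z7 in the set): FAILS — Z2 is a descendant of Z7.
Condition 2 (every backdoor path blocked by {Z1, Z2, Z5}):
  P1: blocked at chain node Z1 ∈ conditioning set.
  P2: blocked at fork node Z1 ∈ conditioning set.
  P3: blocked at fork node Z1 ∈ conditioning set.
{Z1, Z2, Z5} does not satisfy the backdoor criterion.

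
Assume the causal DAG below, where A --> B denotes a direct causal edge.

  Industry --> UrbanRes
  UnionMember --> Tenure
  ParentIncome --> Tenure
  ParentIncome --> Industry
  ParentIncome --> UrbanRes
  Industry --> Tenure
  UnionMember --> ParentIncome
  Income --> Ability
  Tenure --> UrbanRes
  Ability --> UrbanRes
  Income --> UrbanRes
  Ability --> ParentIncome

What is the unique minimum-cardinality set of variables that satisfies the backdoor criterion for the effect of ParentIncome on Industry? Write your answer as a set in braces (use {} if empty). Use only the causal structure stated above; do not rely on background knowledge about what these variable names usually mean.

Variables eligible for adjustment (non-descendants of ParentIncome, excluding ParentIncome and Industry): {Ability, Income, UnionMember}.
Backdoor paths from ParentIncome to Industry:
  P1: ParentIncome <- Ability <- Income -> UrbanRes <- Industry
  P2: ParentIncome <- Ability <- Income -> UrbanRes <- Tenure <- Industry
  P3: ParentIncome <- Ability -> UrbanRes <- Industry
  P4: ParentIncome <- Ability -> UrbanRes <- Tenure <- Industry
  P5: ParentIncome <- UnionMember -> Tenure <- Industry
  P6: ParentIncome <- UnionMember -> Tenure -> UrbanRes <- Industry
Each backdoor path contains an unconditioned collider, so every path is already blocked with the empty conditioning set:
  P1: blocked at collider UrbanRes (neither it nor any descendant is in the conditioning set).
  P2: blocked at collider UrbanRes (neither it nor any descendant is in the conditioning set).
  P3: blocked at collider UrbanRes (neither it nor any descendant is in the conditioning set).
  P4: blocked at collider UrbanRes (neither it nor any descendant is in the conditioning set).
  P5: blocked at collider Tenure (neither it nor any descendant is in the conditioning set).
  P6: blocked at collider UrbanRes (neither it nor any descendant is in the conditioning set).
The empty set is therefore the unique smallest valid set.

{}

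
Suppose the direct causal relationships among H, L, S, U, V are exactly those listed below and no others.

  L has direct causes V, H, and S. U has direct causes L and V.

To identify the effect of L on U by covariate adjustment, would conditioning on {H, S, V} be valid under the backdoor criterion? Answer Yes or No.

Backdoor paths from L to U (paths whose first edge points into L):
  P1: L <- V -> U
Condition 1 (no descendant of L in the set): holds — descendants of L are {U}; none are in {H, S, V}.
Condition 2 (every backdoor path blocked by {H, S, V}):
  P1: blocked at fork node V ∈ conditioning set.
{H, S, V} satisfies the backdoor criterion.

Yes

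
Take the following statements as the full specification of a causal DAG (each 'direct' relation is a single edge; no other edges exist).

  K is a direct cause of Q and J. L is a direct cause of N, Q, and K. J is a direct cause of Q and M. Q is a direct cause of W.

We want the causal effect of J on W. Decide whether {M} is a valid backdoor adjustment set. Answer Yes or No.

Backdoor paths from J to W (paths whose first edge points into J):
  P1: J <- K <- L -> Q -> W
  P2: J <- K -> Q -> W
Condition 1 (no descendant of J in the set): FAILS — M is a descendant of J.
Condition 2 (every backdoor path blocked by {M}):
  P1: open — no interior node is in the conditioning set.
  P2: open — no interior node is in the conditioning set.
{M} does not satisfy the backdoor criterion.

No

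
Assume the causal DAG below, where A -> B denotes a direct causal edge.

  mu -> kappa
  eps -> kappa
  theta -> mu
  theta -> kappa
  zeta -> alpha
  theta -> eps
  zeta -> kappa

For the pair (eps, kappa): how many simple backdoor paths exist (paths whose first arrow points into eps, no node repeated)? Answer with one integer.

A backdoor path from eps to kappa is any simple undirected path whose first edge points into eps (i.e. leaves eps via a parent).
Parents of eps: {theta}.
Enumerating:
  P1: eps <- theta -> mu -> kappa
  P2: eps <- theta -> kappa
That exhausts the simple backdoor paths. Count: 2.

2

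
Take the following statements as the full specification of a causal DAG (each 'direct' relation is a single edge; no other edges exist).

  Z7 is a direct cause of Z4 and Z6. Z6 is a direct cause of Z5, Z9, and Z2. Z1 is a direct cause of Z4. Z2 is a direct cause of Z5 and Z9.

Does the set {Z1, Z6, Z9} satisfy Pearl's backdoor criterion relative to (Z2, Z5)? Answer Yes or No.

No

Backdoor paths from Z2 to Z5 (paths whose first edge points into Z2):
  P1: Z2 <- Z6 -> Z5
Condition 1 (no descendant of Z2 in the set): FAILS — Z9 is a descendant of Z2.
Condition 2 (every backdoor path blocked by {Z1, Z6, Z9}):
  P1: blocked at fork node Z6 ∈ conditioning set.
{Z1, Z6, Z9} does not satisfy the backdoor criterion.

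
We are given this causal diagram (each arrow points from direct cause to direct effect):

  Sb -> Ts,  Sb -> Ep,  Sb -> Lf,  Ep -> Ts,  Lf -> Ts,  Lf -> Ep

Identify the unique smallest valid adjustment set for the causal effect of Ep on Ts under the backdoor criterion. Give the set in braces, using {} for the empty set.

Variables eligible for adjustment (non-descendants of Ep, excluding Ep and Ts): {Lf, Sb}.
Backdoor paths from Ep to Ts:
  P1: Ep <- Sb -> Lf -> Ts
  P2: Ep <- Sb -> Ts
  P3: Ep <- Lf <- Sb -> Ts
  P4: Ep <- Lf -> Ts
The empty set is not sufficient: P1 (Ep <- Sb -> Lf -> Ts) has no collider blocking it and no conditioned non-collider, so it is open.
Try {Lf, Sb}:
  P1: blocked at fork node Sb ∈ conditioning set.
  P2: blocked at fork node Sb ∈ conditioning set.
  P3: blocked at chain node Lf ∈ conditioning set.
  P4: blocked at fork node Lf ∈ conditioning set.
{Lf, Sb} contains no descendant of Ep and blocks every backdoor path.
Every element of {Lf, Sb} is needed (dropping Lf leaves P4 open; dropping Sb leaves P2 open), so no proper subset is valid.
Among all size-2 subsets of the eligible variables, only {Lf, Sb} blocks every backdoor path, so it is the unique smallest valid adjustment set.

{Lf, Sb}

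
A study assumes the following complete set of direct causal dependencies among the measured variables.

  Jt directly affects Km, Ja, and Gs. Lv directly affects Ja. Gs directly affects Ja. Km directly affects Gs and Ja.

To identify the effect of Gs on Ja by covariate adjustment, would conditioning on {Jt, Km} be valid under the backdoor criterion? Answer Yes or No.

Backdoor paths from Gs to Ja (paths whose first edge points into Gs):
  P1: Gs <- Jt -> Km -> Ja
  P2: Gs <- Jt -> Ja
  P3: Gs <- Km <- Jt -> Ja
  P4: Gs <- Km -> Ja
Condition 1 (no descendant of Gs in the set): holds — descendants of Gs are {Ja}; none are in {Jt, Km}.
Condition 2 (every backdoor path blocked by {Jt, Km}):
  P1: blocked at fork node Jt ∈ conditioning set.
  P2: blocked at fork node Jt ∈ conditioning set.
  P3: blocked at chain node Km ∈ conditioning set.
  P4: blocked at fork node Km ∈ conditioning set.
{Jt, Km} satisfies the backdoor criterion.

Yes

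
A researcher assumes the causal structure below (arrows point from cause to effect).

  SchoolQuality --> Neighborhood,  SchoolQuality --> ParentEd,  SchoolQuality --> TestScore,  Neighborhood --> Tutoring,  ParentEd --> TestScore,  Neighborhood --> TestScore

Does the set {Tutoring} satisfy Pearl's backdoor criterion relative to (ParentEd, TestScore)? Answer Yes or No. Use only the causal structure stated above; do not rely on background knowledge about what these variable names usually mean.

No

Backdoor paths from ParentEd to TestScore (paths whose first edge points into ParentEd):
  P1: ParentEd <- SchoolQuality -> Neighborhood -> TestScore
  P2: ParentEd <- SchoolQuality -> TestScore
Condition 1 (no descendant of ParentEd in the set): holds — descendants of ParentEd are {TestScore}; none are in {Tutoring}.
Condition 2 (every backdoor path blocked by {Tutoring}):
  P1: open — no interior node is in the conditioning set.
  P2: open — no interior node is in the conditioning set.
{Tutoring} does not satisfy the backdoor criterion.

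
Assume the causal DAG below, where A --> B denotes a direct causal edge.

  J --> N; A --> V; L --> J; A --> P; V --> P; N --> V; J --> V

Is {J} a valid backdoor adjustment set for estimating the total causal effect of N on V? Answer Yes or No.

Yes

Backdoor paths from N to V (paths whose first edge points into N):
  P1: N <- J -> V
Condition 1 (no descendant of N in the set): holds — descendants of N are {P, V}; none are in {J}.
Condition 2 (every backdoor path blocked by {J}):
  P1: blocked at fork node J ∈ conditioning set.
{J} satisfies the backdoor criterion.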